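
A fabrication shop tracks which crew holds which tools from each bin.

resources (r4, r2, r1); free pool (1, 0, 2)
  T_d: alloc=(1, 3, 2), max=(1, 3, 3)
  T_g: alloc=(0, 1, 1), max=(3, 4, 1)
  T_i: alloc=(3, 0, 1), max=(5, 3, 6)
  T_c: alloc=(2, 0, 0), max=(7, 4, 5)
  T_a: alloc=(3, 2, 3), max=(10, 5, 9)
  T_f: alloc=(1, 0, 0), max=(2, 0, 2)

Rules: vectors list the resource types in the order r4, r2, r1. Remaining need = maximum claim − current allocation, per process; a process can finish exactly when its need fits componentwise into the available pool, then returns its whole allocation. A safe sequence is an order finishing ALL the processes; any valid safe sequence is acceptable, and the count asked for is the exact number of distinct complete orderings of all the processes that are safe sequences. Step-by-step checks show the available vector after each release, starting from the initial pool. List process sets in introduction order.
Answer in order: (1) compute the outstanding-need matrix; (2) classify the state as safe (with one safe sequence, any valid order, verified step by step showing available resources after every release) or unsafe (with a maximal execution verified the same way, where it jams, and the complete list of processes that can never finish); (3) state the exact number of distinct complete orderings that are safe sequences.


(1) Outstanding need per process (order r4, r2, r1):
  T_d: (0, 0, 1)
  T_g: (3, 3, 0)
  T_i: (2, 3, 5)
  T_c: (5, 4, 5)
  T_a: (7, 3, 6)
  T_f: (1, 0, 2)
(2) SAFE. One safe sequence: T_d, T_f, T_g, T_i, T_c, T_a.
Key observation: the order's first zero-slack moment is T_g ((3, 3, 0) needed, (3, 3, 4) free — a requested resource with nothing to spare).
Step-by-step check:
  pool = (1, 0, 2)
  T_d: need (0, 0, 1) fits (1, 0, 2); releases (1, 3, 2), pool now (2, 3, 4)
  T_f: need (1, 0, 2) fits (2, 3, 4); releases (1, 0, 0), pool now (3, 3, 4)
  T_g: need (3, 3, 0) fits (3, 3, 4); releases (0, 1, 1), pool now (3, 4, 5)
  T_i: need (2, 3, 5) fits (3, 4, 5); releases (3, 0, 1), pool now (6, 4, 6)
  T_c: need (5, 4, 5) fits (6, 4, 6); releases (2, 0, 0), pool now (8, 4, 6)
  T_a: need (7, 3, 6) fits (8, 4, 6); releases (3, 2, 3), pool now (11, 6, 9)
(3) Exactly 2 of the possible complete orderings are safe sequences.


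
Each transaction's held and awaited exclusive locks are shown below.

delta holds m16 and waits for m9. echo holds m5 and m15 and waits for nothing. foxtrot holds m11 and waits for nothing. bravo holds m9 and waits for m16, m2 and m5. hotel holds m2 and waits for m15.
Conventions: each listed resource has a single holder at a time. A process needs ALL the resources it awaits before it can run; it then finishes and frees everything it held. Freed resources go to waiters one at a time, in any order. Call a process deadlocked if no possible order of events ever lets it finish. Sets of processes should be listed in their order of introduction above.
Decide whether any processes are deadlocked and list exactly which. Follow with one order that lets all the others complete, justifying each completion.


The deadlocked set is delta and bravo.
Key observation: the knot is the closed ring of waits delta -> bravo -> delta; no other process is dragged down with it.
A valid finishing order for the others: echo, hotel, foxtrot.
Walking it through:
  run echo (it waits on nothing); releases m5 and m15
  run hotel (all its waits — m15 — are resolved); releases m2
  run foxtrot (it waits on nothing); releases m11


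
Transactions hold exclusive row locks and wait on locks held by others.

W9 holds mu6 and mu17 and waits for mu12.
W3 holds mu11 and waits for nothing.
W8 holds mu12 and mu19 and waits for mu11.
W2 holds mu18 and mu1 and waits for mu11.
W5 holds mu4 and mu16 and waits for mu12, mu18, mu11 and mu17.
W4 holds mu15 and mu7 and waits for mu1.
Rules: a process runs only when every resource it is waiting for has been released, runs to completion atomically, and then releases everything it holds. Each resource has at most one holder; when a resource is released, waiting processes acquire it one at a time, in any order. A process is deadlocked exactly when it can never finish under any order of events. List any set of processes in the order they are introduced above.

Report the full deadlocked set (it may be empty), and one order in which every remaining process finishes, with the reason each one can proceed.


No process is deadlocked.
Key observation: although several processes wait, no cycle exists — each chain bottoms out at a free runner.
The rest can finish in the order W3, W2, W4, W8, W9, W5.
Walking it through:
  run W3 (it waits on nothing); releases mu11
  run W2 (all its waits — mu11 — are resolved); releases mu18 and mu1
  run W4 (all its waits — mu1 — are resolved); releases mu15 and mu7
  run W8 (all its waits — mu11 — are resolved); releases mu12 and mu19
  run W9 (all its waits — mu12 — are resolved); releases mu6 and mu17
  run W5 (all its waits — mu12, mu18, mu11 and mu17 — are resolved); releases mu4 and mu16


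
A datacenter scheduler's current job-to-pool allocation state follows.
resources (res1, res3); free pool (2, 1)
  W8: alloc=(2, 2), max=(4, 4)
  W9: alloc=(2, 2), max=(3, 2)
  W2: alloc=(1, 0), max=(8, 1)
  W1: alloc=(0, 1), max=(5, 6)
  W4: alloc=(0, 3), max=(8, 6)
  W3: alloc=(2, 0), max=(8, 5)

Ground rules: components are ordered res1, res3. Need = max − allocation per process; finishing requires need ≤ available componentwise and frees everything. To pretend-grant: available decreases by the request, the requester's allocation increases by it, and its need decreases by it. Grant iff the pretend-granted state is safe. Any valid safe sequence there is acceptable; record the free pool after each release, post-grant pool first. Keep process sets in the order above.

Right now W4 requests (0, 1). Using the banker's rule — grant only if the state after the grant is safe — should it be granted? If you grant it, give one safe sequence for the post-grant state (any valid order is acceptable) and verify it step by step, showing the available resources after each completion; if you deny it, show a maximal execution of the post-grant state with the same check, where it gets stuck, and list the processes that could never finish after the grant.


DENY — the pretend-granted state is unsafe.
Key observation: after W9, W8 the pool peaks at (6, 4), and each blocked process is short somewhere: W2 on res1; W1 on res3; W4 on res1; W3 on res3.
On the post-grant state, W9, W8 is a maximal run — nothing extends it. Walking it through:
  pool = (2, 0)
  W9 needs (1, 0) <= (2, 0) -> finishes; pool += (2, 2) = (4, 2)
  W8 needs (2, 2) <= (4, 2) -> finishes; pool += (2, 2) = (6, 4)
  W2 still needs (7, 1) but only (6, 4) is free — short on res1
  W1 still needs (5, 5) but only (6, 4) is free — short on res3
  W4 still needs (8, 2) but only (6, 4) is free — short on res1
  W3 still needs (6, 5) but only (6, 4) is free — short on res3
Processes that could never finish after the grant: W2, W1, W4 and W3.


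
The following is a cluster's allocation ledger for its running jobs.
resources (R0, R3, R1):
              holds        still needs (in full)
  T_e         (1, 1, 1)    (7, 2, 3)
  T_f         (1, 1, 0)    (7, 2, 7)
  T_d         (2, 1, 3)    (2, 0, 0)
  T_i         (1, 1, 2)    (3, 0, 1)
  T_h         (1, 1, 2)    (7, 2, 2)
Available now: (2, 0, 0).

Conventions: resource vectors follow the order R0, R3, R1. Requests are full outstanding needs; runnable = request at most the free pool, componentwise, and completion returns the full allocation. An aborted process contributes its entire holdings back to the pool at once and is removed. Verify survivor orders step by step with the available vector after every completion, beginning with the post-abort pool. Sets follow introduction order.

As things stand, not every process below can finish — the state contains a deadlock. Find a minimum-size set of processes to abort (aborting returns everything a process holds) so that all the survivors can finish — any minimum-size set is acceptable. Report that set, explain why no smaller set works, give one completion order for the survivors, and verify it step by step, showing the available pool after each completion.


Minimum abort set: T_e and T_h.
Key observation: T_f was stuck for good until T_e and T_h gave back (2, 2, 3); in the order shown it finishes at step 3.
No one abort is enough; case by case: T_e alone leaves T_f blocked (short on R0 and R1); T_f alone leaves T_e blocked (short on R0); T_d alone leaves T_e blocked (short on R0); T_i alone leaves T_e blocked (short on R0); T_h alone leaves T_e blocked (short on R0).
The survivors complete as T_d, T_i, T_f. Check, step by step (starting from the post-abort pool):
  pool = (4, 2, 3)
  T_d: need (2, 0, 0) fits (4, 2, 3); releases (2, 1, 3), pool now (6, 3, 6)
  T_i: need (3, 0, 1) fits (6, 3, 6); releases (1, 1, 2), pool now (7, 4, 8)
  T_f: need (7, 2, 7) fits (7, 4, 8); releases (1, 1, 0), pool now (8, 5, 8)


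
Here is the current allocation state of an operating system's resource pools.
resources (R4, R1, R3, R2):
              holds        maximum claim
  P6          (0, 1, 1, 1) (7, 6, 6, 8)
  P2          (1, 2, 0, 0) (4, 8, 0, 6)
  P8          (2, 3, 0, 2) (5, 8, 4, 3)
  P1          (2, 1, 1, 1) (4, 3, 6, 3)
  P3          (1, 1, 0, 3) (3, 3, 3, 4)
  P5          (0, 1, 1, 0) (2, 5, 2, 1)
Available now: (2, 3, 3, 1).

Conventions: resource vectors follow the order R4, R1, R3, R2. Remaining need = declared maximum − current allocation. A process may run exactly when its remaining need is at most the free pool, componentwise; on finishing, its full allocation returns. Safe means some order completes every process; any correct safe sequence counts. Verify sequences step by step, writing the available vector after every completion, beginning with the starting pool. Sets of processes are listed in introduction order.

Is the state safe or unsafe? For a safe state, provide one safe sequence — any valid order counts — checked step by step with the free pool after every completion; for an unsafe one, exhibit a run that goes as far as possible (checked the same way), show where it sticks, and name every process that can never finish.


UNSAFE — no complete ordering exists.
Key observation: even finishing P3, P5, P8, P2 leaves just (6, 10, 4, 6) free — too little R3 for any of the remaining processes.
Going as far as possible: P3, P5, P8, P2; after that, nothing fits. Step-by-step check:
  pool = (2, 3, 3, 1)
  P3: need (2, 2, 3, 1) fits (2, 3, 3, 1); releases (1, 1, 0, 3), pool now (3, 4, 3, 4)
  P5: need (2, 4, 1, 1) fits (3, 4, 3, 4); releases (0, 1, 1, 0), pool now (3, 5, 4, 4)
  P8: need (3, 5, 4, 1) fits (3, 5, 4, 4); releases (2, 3, 0, 2), pool now (5, 8, 4, 6)
  P2: need (3, 6, 0, 6) fits (5, 8, 4, 6); releases (1, 2, 0, 0), pool now (6, 10, 4, 6)
  P6 cannot run: need (7, 5, 5, 7) vs free (6, 10, 4, 6) (insufficient R4, R3 and R2)
  P1 cannot run: need (2, 2, 5, 2) vs free (6, 10, 4, 6) (insufficient R3)
Processes that can never finish: P6 and P1.


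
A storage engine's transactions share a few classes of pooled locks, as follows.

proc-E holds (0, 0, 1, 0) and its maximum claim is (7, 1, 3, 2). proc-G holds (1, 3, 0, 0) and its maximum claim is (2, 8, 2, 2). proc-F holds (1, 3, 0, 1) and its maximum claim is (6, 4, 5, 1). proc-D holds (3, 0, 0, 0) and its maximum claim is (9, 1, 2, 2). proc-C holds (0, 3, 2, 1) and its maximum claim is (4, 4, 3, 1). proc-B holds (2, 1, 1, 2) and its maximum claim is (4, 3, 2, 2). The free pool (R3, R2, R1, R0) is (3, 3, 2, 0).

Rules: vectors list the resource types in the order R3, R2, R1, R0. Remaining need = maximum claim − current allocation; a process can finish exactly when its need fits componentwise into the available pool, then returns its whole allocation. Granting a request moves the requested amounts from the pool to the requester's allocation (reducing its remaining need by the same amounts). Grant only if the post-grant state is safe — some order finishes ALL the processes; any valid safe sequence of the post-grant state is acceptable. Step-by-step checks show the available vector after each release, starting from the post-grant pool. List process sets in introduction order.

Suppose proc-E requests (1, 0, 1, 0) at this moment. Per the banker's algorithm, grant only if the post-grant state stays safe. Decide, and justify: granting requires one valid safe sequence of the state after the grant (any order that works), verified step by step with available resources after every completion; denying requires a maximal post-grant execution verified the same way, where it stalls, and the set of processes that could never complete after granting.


DENY — the pretend-granted state is unsafe.
Key observation: after proc-B, proc-C, proc-G the pool peaks at (5, 10, 4, 3), and each blocked process is short somewhere: proc-E on R3; proc-F on R1; proc-D on R3.
After a pretend grant, a maximal execution: proc-B, proc-C, proc-G — then nothing else fits. Walking it through:
  pool = (2, 3, 1, 0)
  run proc-B (needs (2, 2, 1, 0), free (2, 3, 1, 0)); after release of (2, 1, 1, 2) the pool is (4, 4, 2, 2)
  run proc-C (needs (4, 1, 1, 0), free (4, 4, 2, 2)); after release of (0, 3, 2, 1) the pool is (4, 7, 4, 3)
  run proc-G (needs (1, 5, 2, 2), free (4, 7, 4, 3)); after release of (1, 3, 0, 0) the pool is (5, 10, 4, 3)
  proc-E cannot run: need (6, 1, 1, 2) vs free (5, 10, 4, 3) (insufficient R3)
  proc-F cannot run: need (5, 1, 5, 0) vs free (5, 10, 4, 3) (insufficient R1)
  proc-D cannot run: need (6, 1, 2, 2) vs free (5, 10, 4, 3) (insufficient R3)
Had the request been granted, proc-E, proc-F and proc-D could never finish.


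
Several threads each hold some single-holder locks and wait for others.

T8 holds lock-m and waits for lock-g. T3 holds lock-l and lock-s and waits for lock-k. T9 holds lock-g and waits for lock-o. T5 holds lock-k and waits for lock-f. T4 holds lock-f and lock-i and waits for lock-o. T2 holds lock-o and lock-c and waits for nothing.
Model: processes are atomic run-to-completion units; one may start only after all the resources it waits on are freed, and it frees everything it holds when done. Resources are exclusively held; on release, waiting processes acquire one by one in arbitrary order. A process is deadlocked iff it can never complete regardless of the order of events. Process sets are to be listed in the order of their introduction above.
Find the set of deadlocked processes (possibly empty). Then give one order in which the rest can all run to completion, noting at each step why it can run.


The deadlocked set is empty.
Key observation: the wait relation is loop-free; peeling off processes with no waits unwinds the whole state.
A valid finishing order for the others: T2, T9, T4, T5, T8, T3.
Verifying each step:
  run T2 (it waits on nothing); releases lock-o and lock-c
  T9: everything it awaited (lock-o) is free; runs, freeing lock-g
  T4: everything it awaited (lock-o) is free; runs, freeing lock-f and lock-i
  T5: everything it awaited (lock-f) is free; runs, freeing lock-k
  T8: everything it awaited (lock-g) is free; runs, freeing lock-m
  T3: everything it awaited (lock-k) is free; runs, freeing lock-l and lock-s


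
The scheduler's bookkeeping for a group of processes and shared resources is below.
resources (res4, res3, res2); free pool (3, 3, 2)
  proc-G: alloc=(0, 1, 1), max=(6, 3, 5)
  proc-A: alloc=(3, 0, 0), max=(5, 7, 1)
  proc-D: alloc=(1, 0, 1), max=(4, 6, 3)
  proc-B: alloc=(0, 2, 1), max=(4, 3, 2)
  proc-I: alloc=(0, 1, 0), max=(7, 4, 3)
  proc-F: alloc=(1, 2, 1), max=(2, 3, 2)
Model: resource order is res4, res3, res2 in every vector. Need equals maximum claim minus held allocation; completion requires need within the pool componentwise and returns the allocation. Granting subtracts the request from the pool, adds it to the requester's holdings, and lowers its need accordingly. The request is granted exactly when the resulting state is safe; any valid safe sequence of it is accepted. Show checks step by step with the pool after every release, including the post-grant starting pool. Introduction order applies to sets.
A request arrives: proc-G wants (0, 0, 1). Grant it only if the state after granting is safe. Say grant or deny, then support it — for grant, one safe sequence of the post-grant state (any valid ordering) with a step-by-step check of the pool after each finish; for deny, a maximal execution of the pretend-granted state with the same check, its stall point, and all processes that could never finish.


GRANT: granting preserves safety; a valid post-grant sequence is proc-F, proc-B, proc-A, proc-I, proc-G, proc-D.
Key observation: post-grant, (3, 3, 1) remains, and an order beginning with proc-F completes everyone.
Check on the post-grant state, step by step:
  pool = (3, 3, 1)
  proc-F: need (1, 1, 1) fits (3, 3, 1); releases (1, 2, 1), pool now (4, 5, 2)
  proc-B: need (4, 1, 1) fits (4, 5, 2); releases (0, 2, 1), pool now (4, 7, 3)
  proc-A: need (2, 7, 1) fits (4, 7, 3); releases (3, 0, 0), pool now (7, 7, 3)
  proc-I: need (7, 3, 3) fits (7, 7, 3); releases (0, 1, 0), pool now (7, 8, 3)
  proc-G: need (6, 2, 3) fits (7, 8, 3); releases (0, 1, 2), pool now (7, 9, 5)
  proc-D: need (3, 6, 2) fits (7, 9, 5); releases (1, 0, 1), pool now (8, 9, 6)


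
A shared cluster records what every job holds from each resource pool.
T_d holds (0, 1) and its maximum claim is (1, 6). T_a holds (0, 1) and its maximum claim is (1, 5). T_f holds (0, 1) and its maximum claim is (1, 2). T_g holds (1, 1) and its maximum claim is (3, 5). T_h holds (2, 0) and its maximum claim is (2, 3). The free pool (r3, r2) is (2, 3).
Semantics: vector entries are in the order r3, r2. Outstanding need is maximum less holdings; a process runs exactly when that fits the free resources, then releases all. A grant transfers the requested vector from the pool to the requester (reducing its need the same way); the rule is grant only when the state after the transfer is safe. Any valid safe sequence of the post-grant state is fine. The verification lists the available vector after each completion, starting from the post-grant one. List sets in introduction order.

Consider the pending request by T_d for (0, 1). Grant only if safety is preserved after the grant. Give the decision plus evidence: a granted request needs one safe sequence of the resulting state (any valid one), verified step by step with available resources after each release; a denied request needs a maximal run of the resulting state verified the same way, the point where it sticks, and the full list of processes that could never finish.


DENY. Granting would leave the state unsafe.
Key observation: after T_f, T_h complete, (4, 3) is the best the pool ever gets, yet each leftover process wants more r2.
On the post-grant state, T_f, T_h is a maximal run — nothing extends it. Walking it through:
  pool = (2, 2)
  run T_f (needs (1, 1), free (2, 2)); after release of (0, 1) the pool is (2, 3)
  run T_h (needs (0, 3), free (2, 3)); after release of (2, 0) the pool is (4, 3)
  T_d cannot run: need (1, 4) vs free (4, 3) (insufficient r2)
  T_a cannot run: need (1, 4) vs free (4, 3) (insufficient r2)
  T_g cannot run: need (2, 4) vs free (4, 3) (insufficient r2)
Processes that could never finish after the grant: T_d, T_a and T_g.


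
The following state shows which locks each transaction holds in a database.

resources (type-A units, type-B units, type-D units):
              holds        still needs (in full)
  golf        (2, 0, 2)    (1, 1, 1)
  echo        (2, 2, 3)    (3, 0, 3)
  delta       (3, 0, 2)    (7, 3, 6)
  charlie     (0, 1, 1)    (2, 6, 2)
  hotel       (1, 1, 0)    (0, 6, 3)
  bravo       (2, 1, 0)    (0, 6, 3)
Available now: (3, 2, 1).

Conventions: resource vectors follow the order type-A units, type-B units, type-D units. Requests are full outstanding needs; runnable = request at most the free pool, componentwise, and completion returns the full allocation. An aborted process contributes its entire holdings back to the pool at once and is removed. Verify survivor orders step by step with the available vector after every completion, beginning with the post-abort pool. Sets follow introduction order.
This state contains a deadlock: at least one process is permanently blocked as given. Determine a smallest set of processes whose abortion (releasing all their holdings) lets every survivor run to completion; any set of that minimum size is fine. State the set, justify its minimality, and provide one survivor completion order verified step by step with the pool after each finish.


Abort charlie and bravo.
Key observation: aborting charlie and bravo returns (2, 2, 1), and hotel — hopeless before — runs at step 4 with the returned capacity in the pool.
No one abort is enough; case by case: golf alone leaves charlie blocked (short on type-B units); echo alone leaves charlie blocked (short on type-B units); delta alone leaves charlie blocked (short on type-B units); charlie alone leaves hotel blocked (short on type-B units); hotel alone leaves charlie blocked (short on type-B units); bravo alone leaves charlie blocked (short on type-B units).
Survivors finish in the order: golf, echo, delta, hotel. Walking it through (pool after the aborts first):
  pool = (5, 4, 2)
  golf needs (1, 1, 1) <= (5, 4, 2) -> finishes; pool += (2, 0, 2) = (7, 4, 4)
  echo needs (3, 0, 3) <= (7, 4, 4) -> finishes; pool += (2, 2, 3) = (9, 6, 7)
  delta needs (7, 3, 6) <= (9, 6, 7) -> finishes; pool += (3, 0, 2) = (12, 6, 9)
  hotel needs (0, 6, 3) <= (12, 6, 9) -> finishes; pool += (1, 1, 0) = (13, 7, 9)


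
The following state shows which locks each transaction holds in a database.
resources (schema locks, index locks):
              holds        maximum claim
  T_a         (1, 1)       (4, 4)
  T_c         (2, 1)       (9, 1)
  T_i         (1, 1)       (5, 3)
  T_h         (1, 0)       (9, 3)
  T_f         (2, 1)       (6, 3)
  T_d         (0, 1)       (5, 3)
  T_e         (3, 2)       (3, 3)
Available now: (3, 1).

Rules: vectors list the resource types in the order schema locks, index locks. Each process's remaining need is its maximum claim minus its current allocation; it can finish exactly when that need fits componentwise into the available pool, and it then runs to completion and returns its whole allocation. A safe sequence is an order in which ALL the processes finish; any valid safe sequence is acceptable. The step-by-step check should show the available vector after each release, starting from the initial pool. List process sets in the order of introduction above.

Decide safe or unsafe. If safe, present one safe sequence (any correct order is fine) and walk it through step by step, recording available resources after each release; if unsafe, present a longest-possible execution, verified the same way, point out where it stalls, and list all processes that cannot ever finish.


SAFE. One safe sequence: T_e, T_f, T_c, T_h, T_i, T_d, T_a.
Key observation: T_e is the earliest step where a requested resource binds exactly: need (0, 1), pool (3, 1) at its turn.
Walking it through:
  pool = (3, 1)
  T_e: need (0, 1) fits (3, 1); releases (3, 2), pool now (6, 3)
  T_f: need (4, 2) fits (6, 3); releases (2, 1), pool now (8, 4)
  T_c: need (7, 0) fits (8, 4); releases (2, 1), pool now (10, 5)
  T_h: need (8, 3) fits (10, 5); releases (1, 0), pool now (11, 5)
  T_i: need (4, 2) fits (11, 5); releases (1, 1), pool now (12, 6)
  T_d: need (5, 2) fits (12, 6); releases (0, 1), pool now (12, 7)
  T_a: need (3, 3) fits (12, 7); releases (1, 1), pool now (13, 8)


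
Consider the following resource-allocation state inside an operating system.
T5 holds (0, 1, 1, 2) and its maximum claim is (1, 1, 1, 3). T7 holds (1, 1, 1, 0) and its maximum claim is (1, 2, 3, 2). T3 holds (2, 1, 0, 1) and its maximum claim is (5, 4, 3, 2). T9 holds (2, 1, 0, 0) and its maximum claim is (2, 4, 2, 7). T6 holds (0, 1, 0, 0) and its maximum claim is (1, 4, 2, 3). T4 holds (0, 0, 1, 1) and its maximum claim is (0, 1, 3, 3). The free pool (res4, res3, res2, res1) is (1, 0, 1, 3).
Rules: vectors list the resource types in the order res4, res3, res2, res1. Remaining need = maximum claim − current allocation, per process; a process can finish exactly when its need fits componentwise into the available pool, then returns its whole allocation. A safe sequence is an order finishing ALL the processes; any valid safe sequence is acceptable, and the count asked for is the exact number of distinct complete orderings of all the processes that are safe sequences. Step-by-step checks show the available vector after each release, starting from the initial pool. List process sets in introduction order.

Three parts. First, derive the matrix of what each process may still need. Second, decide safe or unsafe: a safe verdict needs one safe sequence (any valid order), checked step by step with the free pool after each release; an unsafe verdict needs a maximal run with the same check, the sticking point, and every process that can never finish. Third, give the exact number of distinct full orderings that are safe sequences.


(1) Need matrix, components ordered res4, res3, res2, res1:
  T5: (1, 0, 0, 1)
  T7: (0, 1, 2, 2)
  T3: (3, 3, 3, 1)
  T9: (0, 3, 2, 7)
  T6: (1, 3, 2, 3)
  T4: (0, 1, 2, 2)
(2) UNSAFE — no complete ordering exists.
Key observation: the wall is res3: completing T5, T4, T7 brings the pool only to (2, 2, 4, 6), and all the rest need more.
The run T5, T4, T7 cannot be extended any further. Check, step by step:
  pool = (1, 0, 1, 3)
  T5: need (1, 0, 0, 1) fits (1, 0, 1, 3); releases (0, 1, 1, 2), pool now (1, 1, 2, 5)
  T4: need (0, 1, 2, 2) fits (1, 1, 2, 5); releases (0, 0, 1, 1), pool now (1, 1, 3, 6)
  T7: need (0, 1, 2, 2) fits (1, 1, 3, 6); releases (1, 1, 1, 0), pool now (2, 2, 4, 6)
  T3 cannot run: need (3, 3, 3, 1) vs free (2, 2, 4, 6) (insufficient res4 and res3)
  T9 cannot run: need (0, 3, 2, 7) vs free (2, 2, 4, 6) (insufficient res3 and res1)
  T6 cannot run: need (1, 3, 2, 3) vs free (2, 2, 4, 6) (insufficient res3)
Processes that can never finish: T3, T9 and T6.
(3) The exact count: 0 of the possible complete orderings are safe sequences.


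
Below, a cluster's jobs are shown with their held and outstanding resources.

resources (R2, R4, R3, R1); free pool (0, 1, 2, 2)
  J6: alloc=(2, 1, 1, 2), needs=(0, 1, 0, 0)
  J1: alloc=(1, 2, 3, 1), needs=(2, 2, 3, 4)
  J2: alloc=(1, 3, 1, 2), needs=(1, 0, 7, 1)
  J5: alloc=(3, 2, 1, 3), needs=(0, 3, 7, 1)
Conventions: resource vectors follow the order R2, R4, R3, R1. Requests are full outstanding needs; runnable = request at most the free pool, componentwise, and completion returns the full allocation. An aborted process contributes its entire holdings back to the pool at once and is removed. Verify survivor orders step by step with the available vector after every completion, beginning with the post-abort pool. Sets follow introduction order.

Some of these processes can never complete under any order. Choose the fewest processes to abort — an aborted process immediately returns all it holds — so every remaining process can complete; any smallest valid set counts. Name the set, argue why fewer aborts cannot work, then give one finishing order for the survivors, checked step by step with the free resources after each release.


The answer: abort J5.
Key observation: J2 was stuck for good until J5 gave back (3, 2, 1, 3); in the order shown it finishes at step 3.
Why nothing smaller works: aborting no one leaves the state deadlocked as given.
One survivor order: J6, J1, J2. Walking it through (post-abort pool first):
  pool = (3, 3, 3, 5)
  J6: need (0, 1, 0, 0) fits (3, 3, 3, 5); releases (2, 1, 1, 2), pool now (5, 4, 4, 7)
  J1: need (2, 2, 3, 4) fits (5, 4, 4, 7); releases (1, 2, 3, 1), pool now (6, 6, 7, 8)
  J2: need (1, 0, 7, 1) fits (6, 6, 7, 8); releases (1, 3, 1, 2), pool now (7, 9, 8, 10)


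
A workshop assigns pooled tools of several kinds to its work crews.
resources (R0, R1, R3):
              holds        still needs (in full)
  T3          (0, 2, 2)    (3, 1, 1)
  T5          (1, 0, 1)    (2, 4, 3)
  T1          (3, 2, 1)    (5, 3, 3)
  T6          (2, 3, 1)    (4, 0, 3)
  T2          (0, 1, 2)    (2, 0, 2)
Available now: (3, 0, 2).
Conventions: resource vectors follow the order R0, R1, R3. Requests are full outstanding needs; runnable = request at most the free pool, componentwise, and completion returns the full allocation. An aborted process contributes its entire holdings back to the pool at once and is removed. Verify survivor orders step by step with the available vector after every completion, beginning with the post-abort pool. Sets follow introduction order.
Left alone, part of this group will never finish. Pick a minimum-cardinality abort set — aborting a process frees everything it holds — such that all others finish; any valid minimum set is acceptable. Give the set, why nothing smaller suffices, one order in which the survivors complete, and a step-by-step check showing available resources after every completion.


Minimum abort set: T1.
Key observation: T6 was stuck for good until T1 gave back (3, 2, 1); in the order shown it finishes at step 1.
Why nothing smaller works: aborting no one leaves the state deadlocked as given.
One survivor order: T6, T2, T5, T3. Verifying each step (post-abort pool first):
  pool = (6, 2, 3)
  T6: need (4, 0, 3) fits (6, 2, 3); releases (2, 3, 1), pool now (8, 5, 4)
  T2: need (2, 0, 2) fits (8, 5, 4); releases (0, 1, 2), pool now (8, 6, 6)
  T5: need (2, 4, 3) fits (8, 6, 6); releases (1, 0, 1), pool now (9, 6, 7)
  T3: need (3, 1, 1) fits (9, 6, 7); releases (0, 2, 2), pool now (9, 8, 9)


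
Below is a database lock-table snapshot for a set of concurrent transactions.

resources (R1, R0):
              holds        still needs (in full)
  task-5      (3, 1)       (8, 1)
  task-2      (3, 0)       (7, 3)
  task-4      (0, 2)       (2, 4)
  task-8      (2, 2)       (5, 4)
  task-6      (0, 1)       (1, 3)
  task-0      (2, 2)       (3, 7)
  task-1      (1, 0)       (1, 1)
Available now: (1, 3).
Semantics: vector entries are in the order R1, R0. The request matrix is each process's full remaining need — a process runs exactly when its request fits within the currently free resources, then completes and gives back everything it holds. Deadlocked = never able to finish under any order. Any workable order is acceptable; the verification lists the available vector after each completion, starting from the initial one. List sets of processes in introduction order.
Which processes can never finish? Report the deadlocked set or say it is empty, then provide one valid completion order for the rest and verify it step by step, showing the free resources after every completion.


The deadlocked set is task-5, task-2, task-8 and task-0.
Key observation: no order helps: past task-1, task-6, task-4, the free pool tops out at (2, 6), below what each blocked process needs in R1.
A valid finishing order for the others: task-1, task-6, task-4. Verifying each step:
  pool = (1, 3)
  task-1: need (1, 1) fits (1, 3); releases (1, 0), pool now (2, 3)
  task-6: need (1, 3) fits (2, 3); releases (0, 1), pool now (2, 4)
  task-4: need (2, 4) fits (2, 4); releases (0, 2), pool now (2, 6)
The stuck group stays short no matter what:
  blocked: task-5 wants (8, 1), pool (2, 6) — not enough R1
  blocked: task-2 wants (7, 3), pool (2, 6) — not enough R1
  blocked: task-8 wants (5, 4), pool (2, 6) — not enough R1
  blocked: task-0 wants (3, 7), pool (2, 6) — not enough R1 and R0


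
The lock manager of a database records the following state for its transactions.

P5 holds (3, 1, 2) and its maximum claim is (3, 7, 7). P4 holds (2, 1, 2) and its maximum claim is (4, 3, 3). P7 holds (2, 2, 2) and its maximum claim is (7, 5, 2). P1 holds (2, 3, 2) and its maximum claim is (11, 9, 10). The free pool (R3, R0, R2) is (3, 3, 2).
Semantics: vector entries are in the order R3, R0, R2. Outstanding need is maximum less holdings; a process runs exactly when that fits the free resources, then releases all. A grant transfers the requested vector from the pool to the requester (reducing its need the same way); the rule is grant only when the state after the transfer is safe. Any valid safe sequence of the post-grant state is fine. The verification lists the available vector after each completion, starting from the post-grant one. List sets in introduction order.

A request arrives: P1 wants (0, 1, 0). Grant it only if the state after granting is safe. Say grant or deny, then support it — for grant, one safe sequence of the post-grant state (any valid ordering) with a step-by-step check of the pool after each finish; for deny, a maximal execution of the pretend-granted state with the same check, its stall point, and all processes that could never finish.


DENY — the pretend-granted state is unsafe.
Key observation: after P4, P7 the pool peaks at (7, 5, 6), and each blocked process is short somewhere: P5 on R0; P1 on R3, R2.
After a pretend grant, a maximal execution: P4, P7 — then nothing else fits. Verifying each step:
  pool = (3, 2, 2)
  P4 needs (2, 2, 1) <= (3, 2, 2) -> finishes; pool += (2, 1, 2) = (5, 3, 4)
  P7 needs (5, 3, 0) <= (5, 3, 4) -> finishes; pool += (2, 2, 2) = (7, 5, 6)
  P5 cannot run: need (0, 6, 5) vs free (7, 5, 6) (insufficient R0)
  P1 cannot run: need (9, 5, 8) vs free (7, 5, 6) (insufficient R3 and R2)
Processes that could never finish after the grant: P5 and P1.


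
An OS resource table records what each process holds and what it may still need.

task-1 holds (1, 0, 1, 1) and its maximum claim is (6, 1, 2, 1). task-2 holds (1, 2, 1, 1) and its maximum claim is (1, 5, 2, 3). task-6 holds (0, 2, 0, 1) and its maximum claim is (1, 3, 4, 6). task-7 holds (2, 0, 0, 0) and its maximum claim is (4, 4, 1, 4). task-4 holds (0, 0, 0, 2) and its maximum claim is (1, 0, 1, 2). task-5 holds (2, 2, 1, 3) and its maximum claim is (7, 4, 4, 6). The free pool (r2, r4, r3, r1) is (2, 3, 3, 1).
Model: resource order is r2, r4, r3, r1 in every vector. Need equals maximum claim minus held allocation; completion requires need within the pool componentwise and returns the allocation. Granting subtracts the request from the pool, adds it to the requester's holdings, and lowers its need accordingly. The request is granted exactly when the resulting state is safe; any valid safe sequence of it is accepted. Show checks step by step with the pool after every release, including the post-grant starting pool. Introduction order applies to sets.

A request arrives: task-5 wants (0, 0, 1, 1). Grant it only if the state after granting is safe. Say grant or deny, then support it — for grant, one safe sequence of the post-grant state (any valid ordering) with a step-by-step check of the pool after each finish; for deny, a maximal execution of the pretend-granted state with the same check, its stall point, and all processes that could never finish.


DENY. Granting would leave the state unsafe.
Key observation: after task-4, task-2 the pool peaks at (3, 5, 3, 3), and each blocked process is short somewhere: task-1 on r2; task-6 on r3, r1; task-7 on r1; task-5 on r2.
After a pretend grant, a maximal execution: task-4, task-2 — then nothing else fits. Step-by-step check:
  pool = (2, 3, 2, 0)
  run task-4 (needs (1, 0, 1, 0), free (2, 3, 2, 0)); after release of (0, 0, 0, 2) the pool is (2, 3, 2, 2)
  run task-2 (needs (0, 3, 1, 2), free (2, 3, 2, 2)); after release of (1, 2, 1, 1) the pool is (3, 5, 3, 3)
  task-1 cannot run: need (5, 1, 1, 0) vs free (3, 5, 3, 3) (insufficient r2)
  task-6 cannot run: need (1, 1, 4, 5) vs free (3, 5, 3, 3) (insufficient r3 and r1)
  task-7 cannot run: need (2, 4, 1, 4) vs free (3, 5, 3, 3) (insufficient r1)
  task-5 cannot run: need (5, 2, 2, 2) vs free (3, 5, 3, 3) (insufficient r2)
Processes that could never finish after the grant: task-1, task-6, task-7 and task-5.


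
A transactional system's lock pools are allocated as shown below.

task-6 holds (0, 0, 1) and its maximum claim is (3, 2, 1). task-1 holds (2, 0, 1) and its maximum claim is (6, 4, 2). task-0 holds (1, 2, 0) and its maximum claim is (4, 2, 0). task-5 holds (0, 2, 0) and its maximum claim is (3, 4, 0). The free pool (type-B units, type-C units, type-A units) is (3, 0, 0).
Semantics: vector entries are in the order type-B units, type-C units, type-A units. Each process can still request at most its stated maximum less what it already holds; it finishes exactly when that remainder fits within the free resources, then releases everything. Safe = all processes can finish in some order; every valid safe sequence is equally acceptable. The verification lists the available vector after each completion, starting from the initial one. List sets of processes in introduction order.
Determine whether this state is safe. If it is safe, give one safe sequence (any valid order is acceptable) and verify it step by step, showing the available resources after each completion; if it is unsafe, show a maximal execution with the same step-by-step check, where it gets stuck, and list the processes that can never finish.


The state is SAFE; one workable sequence: task-0, task-5, task-6, task-1.
Key observation: at task-0 the run first touches a limit — (3, 0, 0) against (3, 0, 0), exact on a resource it actually requests.
Verifying each step:
  pool = (3, 0, 0)
  run task-0 (needs (3, 0, 0), free (3, 0, 0)); after release of (1, 2, 0) the pool is (4, 2, 0)
  run task-5 (needs (3, 2, 0), free (4, 2, 0)); after release of (0, 2, 0) the pool is (4, 4, 0)
  run task-6 (needs (3, 2, 0), free (4, 4, 0)); after release of (0, 0, 1) the pool is (4, 4, 1)
  run task-1 (needs (4, 4, 1), free (4, 4, 1)); after release of (2, 0, 1) the pool is (6, 4, 2)


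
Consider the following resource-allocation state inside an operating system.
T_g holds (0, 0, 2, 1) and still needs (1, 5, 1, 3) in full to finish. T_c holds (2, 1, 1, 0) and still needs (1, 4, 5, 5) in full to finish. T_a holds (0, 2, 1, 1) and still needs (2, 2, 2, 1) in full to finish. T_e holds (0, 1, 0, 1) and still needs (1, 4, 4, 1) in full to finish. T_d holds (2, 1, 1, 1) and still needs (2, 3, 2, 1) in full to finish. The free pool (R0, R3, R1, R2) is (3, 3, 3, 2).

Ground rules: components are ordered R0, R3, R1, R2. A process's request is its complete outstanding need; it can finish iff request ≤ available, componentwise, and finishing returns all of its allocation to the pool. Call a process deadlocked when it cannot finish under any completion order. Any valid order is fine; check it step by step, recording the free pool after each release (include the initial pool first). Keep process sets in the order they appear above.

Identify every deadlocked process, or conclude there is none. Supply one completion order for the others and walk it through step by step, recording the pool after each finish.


No process is deadlocked.
Key observation: T_a fits the free pool immediately, and its release cascades until everyone finishes.
A valid finishing order for the others: T_a, T_g, T_e, T_d, T_c. Check, step by step:
  pool = (3, 3, 3, 2)
  T_a: need (2, 2, 2, 1) fits (3, 3, 3, 2); releases (0, 2, 1, 1), pool now (3, 5, 4, 3)
  T_g: need (1, 5, 1, 3) fits (3, 5, 4, 3); releases (0, 0, 2, 1), pool now (3, 5, 6, 4)
  T_e: need (1, 4, 4, 1) fits (3, 5, 6, 4); releases (0, 1, 0, 1), pool now (3, 6, 6, 5)
  T_d: need (2, 3, 2, 1) fits (3, 6, 6, 5); releases (2, 1, 1, 1), pool now (5, 7, 7, 6)
  T_c: need (1, 4, 5, 5) fits (5, 7, 7, 6); releases (2, 1, 1, 0), pool now (7, 8, 8, 6)


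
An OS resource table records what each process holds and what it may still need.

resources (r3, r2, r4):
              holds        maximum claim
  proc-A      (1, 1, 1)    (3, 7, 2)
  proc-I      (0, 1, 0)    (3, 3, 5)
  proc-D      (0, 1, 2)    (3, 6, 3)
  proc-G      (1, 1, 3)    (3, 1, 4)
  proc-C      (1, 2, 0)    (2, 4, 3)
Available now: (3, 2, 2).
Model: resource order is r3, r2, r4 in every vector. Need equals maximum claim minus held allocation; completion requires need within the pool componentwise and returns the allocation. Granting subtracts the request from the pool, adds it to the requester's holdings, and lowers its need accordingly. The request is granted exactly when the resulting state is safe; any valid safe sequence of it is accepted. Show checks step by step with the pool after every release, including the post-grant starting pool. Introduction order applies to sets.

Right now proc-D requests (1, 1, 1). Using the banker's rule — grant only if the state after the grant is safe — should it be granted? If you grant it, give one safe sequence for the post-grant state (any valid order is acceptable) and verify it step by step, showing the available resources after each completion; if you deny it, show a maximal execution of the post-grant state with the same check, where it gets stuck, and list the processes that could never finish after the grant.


GRANT: granting preserves safety; a valid post-grant sequence is proc-G, proc-C, proc-D, proc-I, proc-A.
Key observation: post-grant, (2, 1, 1) remains, and an order beginning with proc-G completes everyone.
Step-by-step check of the post-grant state:
  pool = (2, 1, 1)
  run proc-G (needs (2, 0, 1), free (2, 1, 1)); after release of (1, 1, 3) the pool is (3, 2, 4)
  run proc-C (needs (1, 2, 3), free (3, 2, 4)); after release of (1, 2, 0) the pool is (4, 4, 4)
  run proc-D (needs (2, 4, 0), free (4, 4, 4)); after release of (1, 2, 3) the pool is (5, 6, 7)
  run proc-I (needs (3, 2, 5), free (5, 6, 7)); after release of (0, 1, 0) the pool is (5, 7, 7)
  run proc-A (needs (2, 6, 1), free (5, 7, 7)); after release of (1, 1, 1) the pool is (6, 8, 8)
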